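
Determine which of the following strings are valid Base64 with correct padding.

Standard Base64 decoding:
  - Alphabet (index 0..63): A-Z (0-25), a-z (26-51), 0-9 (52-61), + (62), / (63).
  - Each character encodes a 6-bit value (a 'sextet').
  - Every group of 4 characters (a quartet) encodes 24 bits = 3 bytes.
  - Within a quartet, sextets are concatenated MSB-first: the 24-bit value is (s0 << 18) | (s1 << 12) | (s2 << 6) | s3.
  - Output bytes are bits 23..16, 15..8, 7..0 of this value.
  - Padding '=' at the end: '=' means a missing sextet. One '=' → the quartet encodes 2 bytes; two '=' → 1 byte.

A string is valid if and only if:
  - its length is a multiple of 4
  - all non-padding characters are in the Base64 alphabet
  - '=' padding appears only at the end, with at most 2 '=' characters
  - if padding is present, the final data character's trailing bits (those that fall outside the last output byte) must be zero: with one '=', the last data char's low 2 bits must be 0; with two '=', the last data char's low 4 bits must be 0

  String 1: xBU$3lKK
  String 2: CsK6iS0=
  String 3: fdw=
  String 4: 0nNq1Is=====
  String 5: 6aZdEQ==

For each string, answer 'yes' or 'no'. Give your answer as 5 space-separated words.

String 1: 'xBU$3lKK' → invalid (bad char(s): ['$'])
String 2: 'CsK6iS0=' → valid
String 3: 'fdw=' → valid
String 4: '0nNq1Is=====' → invalid (5 pad chars (max 2))
String 5: '6aZdEQ==' → valid

Answer: no yes yes no yes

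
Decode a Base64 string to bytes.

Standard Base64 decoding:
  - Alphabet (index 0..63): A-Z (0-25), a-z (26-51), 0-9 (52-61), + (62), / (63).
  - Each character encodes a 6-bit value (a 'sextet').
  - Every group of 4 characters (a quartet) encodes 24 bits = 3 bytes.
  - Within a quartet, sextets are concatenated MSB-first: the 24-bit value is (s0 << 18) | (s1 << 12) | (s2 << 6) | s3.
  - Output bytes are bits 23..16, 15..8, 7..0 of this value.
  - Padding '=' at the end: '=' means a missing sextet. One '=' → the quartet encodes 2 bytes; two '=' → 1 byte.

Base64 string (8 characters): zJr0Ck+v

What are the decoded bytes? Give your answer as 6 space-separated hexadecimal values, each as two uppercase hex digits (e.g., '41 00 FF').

After char 0 ('z'=51): chars_in_quartet=1 acc=0x33 bytes_emitted=0
After char 1 ('J'=9): chars_in_quartet=2 acc=0xCC9 bytes_emitted=0
After char 2 ('r'=43): chars_in_quartet=3 acc=0x3326B bytes_emitted=0
After char 3 ('0'=52): chars_in_quartet=4 acc=0xCC9AF4 -> emit CC 9A F4, reset; bytes_emitted=3
After char 4 ('C'=2): chars_in_quartet=1 acc=0x2 bytes_emitted=3
After char 5 ('k'=36): chars_in_quartet=2 acc=0xA4 bytes_emitted=3
After char 6 ('+'=62): chars_in_quartet=3 acc=0x293E bytes_emitted=3
After char 7 ('v'=47): chars_in_quartet=4 acc=0xA4FAF -> emit 0A 4F AF, reset; bytes_emitted=6

Answer: CC 9A F4 0A 4F AF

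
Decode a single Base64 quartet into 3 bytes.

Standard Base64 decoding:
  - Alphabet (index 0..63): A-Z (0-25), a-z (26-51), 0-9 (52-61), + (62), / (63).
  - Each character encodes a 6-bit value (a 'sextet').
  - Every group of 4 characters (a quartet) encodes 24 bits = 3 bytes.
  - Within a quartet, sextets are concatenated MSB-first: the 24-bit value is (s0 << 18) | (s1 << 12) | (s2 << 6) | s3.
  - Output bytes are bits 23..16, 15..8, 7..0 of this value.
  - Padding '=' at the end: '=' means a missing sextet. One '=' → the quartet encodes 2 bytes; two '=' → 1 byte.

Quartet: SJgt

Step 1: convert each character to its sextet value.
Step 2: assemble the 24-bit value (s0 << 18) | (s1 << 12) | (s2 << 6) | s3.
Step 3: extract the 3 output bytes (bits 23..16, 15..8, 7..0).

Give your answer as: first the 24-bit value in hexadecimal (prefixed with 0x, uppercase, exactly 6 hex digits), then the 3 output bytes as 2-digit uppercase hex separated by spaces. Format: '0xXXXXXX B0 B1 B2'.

Sextets: S=18, J=9, g=32, t=45
24-bit: (18<<18) | (9<<12) | (32<<6) | 45
      = 0x480000 | 0x009000 | 0x000800 | 0x00002D
      = 0x48982D
Bytes: (v>>16)&0xFF=48, (v>>8)&0xFF=98, v&0xFF=2D

Answer: 0x48982D 48 98 2D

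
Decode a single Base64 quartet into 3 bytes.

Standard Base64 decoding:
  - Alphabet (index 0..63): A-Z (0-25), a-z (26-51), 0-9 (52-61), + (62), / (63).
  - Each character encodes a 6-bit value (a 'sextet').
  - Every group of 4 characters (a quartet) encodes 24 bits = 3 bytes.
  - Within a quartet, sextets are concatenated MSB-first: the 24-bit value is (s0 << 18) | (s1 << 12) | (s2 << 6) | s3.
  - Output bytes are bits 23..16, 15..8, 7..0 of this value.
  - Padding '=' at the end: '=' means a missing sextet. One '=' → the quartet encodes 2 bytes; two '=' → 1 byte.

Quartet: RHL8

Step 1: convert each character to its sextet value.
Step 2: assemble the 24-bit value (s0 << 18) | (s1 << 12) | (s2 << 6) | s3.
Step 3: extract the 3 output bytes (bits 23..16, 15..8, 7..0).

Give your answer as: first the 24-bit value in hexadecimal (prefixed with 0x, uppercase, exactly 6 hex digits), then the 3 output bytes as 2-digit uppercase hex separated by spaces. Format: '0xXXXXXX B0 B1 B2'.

Answer: 0x4472FC 44 72 FC

Derivation:
Sextets: R=17, H=7, L=11, 8=60
24-bit: (17<<18) | (7<<12) | (11<<6) | 60
      = 0x440000 | 0x007000 | 0x0002C0 | 0x00003C
      = 0x4472FC
Bytes: (v>>16)&0xFF=44, (v>>8)&0xFF=72, v&0xFF=FC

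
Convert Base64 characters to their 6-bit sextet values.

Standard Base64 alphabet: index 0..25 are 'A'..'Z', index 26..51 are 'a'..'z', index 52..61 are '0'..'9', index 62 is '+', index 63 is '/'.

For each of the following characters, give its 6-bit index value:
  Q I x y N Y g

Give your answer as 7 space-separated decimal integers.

'Q': A..Z range, ord('Q') − ord('A') = 16
'I': A..Z range, ord('I') − ord('A') = 8
'x': a..z range, 26 + ord('x') − ord('a') = 49
'y': a..z range, 26 + ord('y') − ord('a') = 50
'N': A..Z range, ord('N') − ord('A') = 13
'Y': A..Z range, ord('Y') − ord('A') = 24
'g': a..z range, 26 + ord('g') − ord('a') = 32

Answer: 16 8 49 50 13 24 32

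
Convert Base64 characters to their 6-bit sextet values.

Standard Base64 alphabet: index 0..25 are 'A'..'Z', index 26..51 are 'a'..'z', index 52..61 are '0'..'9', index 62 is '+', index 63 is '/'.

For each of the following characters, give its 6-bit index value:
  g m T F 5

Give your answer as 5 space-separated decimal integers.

Answer: 32 38 19 5 57

Derivation:
'g': a..z range, 26 + ord('g') − ord('a') = 32
'm': a..z range, 26 + ord('m') − ord('a') = 38
'T': A..Z range, ord('T') − ord('A') = 19
'F': A..Z range, ord('F') − ord('A') = 5
'5': 0..9 range, 52 + ord('5') − ord('0') = 57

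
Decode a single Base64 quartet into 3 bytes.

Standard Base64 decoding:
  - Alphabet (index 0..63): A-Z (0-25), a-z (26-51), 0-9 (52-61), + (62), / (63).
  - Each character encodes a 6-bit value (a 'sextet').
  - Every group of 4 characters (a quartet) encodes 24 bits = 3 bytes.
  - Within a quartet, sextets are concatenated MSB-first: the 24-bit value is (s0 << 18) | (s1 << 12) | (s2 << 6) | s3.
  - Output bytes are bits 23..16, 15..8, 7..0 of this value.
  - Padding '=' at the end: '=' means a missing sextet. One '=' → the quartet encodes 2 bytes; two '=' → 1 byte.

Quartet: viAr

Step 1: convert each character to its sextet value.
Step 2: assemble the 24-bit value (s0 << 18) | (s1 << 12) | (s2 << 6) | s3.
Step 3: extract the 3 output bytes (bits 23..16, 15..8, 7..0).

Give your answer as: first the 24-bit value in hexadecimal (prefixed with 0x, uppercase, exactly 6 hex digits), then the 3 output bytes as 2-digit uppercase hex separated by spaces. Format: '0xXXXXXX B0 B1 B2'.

Sextets: v=47, i=34, A=0, r=43
24-bit: (47<<18) | (34<<12) | (0<<6) | 43
      = 0xBC0000 | 0x022000 | 0x000000 | 0x00002B
      = 0xBE202B
Bytes: (v>>16)&0xFF=BE, (v>>8)&0xFF=20, v&0xFF=2B

Answer: 0xBE202B BE 20 2B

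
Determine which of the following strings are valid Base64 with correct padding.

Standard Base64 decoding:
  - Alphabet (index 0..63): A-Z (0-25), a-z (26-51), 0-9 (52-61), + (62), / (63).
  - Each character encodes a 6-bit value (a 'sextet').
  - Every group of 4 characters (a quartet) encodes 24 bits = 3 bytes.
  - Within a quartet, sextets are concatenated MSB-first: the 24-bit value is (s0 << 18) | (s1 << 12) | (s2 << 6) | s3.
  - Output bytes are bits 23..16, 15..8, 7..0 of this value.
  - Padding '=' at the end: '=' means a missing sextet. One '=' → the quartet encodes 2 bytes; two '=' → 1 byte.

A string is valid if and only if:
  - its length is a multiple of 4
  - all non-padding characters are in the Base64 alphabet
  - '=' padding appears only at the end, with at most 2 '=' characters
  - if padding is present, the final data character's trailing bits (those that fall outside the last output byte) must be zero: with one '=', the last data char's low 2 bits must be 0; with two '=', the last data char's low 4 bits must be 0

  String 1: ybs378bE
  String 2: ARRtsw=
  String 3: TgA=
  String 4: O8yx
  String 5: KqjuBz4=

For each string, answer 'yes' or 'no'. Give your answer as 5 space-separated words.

String 1: 'ybs378bE' → valid
String 2: 'ARRtsw=' → invalid (len=7 not mult of 4)
String 3: 'TgA=' → valid
String 4: 'O8yx' → valid
String 5: 'KqjuBz4=' → valid

Answer: yes no yes yes yes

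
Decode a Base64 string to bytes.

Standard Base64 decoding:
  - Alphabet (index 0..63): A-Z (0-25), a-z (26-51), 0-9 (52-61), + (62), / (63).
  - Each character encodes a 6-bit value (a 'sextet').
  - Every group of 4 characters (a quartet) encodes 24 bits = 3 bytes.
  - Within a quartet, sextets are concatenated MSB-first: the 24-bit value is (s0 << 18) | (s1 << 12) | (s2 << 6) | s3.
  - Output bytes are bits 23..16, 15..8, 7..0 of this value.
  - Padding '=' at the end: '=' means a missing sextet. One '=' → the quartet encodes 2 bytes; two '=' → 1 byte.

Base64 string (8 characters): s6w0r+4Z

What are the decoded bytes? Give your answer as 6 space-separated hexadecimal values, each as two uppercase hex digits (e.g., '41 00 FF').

Answer: B3 AC 34 AF EE 19

Derivation:
After char 0 ('s'=44): chars_in_quartet=1 acc=0x2C bytes_emitted=0
After char 1 ('6'=58): chars_in_quartet=2 acc=0xB3A bytes_emitted=0
After char 2 ('w'=48): chars_in_quartet=3 acc=0x2CEB0 bytes_emitted=0
After char 3 ('0'=52): chars_in_quartet=4 acc=0xB3AC34 -> emit B3 AC 34, reset; bytes_emitted=3
After char 4 ('r'=43): chars_in_quartet=1 acc=0x2B bytes_emitted=3
After char 5 ('+'=62): chars_in_quartet=2 acc=0xAFE bytes_emitted=3
After char 6 ('4'=56): chars_in_quartet=3 acc=0x2BFB8 bytes_emitted=3
After char 7 ('Z'=25): chars_in_quartet=4 acc=0xAFEE19 -> emit AF EE 19, reset; bytes_emitted=6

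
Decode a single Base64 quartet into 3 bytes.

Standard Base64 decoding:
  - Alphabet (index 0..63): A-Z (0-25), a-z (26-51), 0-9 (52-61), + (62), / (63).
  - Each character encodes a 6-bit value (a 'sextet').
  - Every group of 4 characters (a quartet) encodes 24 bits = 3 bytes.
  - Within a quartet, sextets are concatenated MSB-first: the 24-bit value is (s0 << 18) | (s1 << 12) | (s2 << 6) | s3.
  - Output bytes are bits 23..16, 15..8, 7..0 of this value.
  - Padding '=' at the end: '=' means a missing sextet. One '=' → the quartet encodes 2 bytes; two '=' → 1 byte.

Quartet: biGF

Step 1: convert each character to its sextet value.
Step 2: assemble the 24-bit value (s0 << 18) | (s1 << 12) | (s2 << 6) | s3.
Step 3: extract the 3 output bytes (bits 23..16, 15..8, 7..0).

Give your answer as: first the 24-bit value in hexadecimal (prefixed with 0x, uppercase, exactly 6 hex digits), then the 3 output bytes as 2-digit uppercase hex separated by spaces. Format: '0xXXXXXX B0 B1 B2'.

Answer: 0x6E2185 6E 21 85

Derivation:
Sextets: b=27, i=34, G=6, F=5
24-bit: (27<<18) | (34<<12) | (6<<6) | 5
      = 0x6C0000 | 0x022000 | 0x000180 | 0x000005
      = 0x6E2185
Bytes: (v>>16)&0xFF=6E, (v>>8)&0xFF=21, v&0xFF=85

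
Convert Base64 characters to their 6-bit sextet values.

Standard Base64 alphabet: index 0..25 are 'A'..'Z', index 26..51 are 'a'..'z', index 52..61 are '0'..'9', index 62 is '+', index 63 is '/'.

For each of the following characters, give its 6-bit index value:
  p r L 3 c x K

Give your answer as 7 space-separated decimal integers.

'p': a..z range, 26 + ord('p') − ord('a') = 41
'r': a..z range, 26 + ord('r') − ord('a') = 43
'L': A..Z range, ord('L') − ord('A') = 11
'3': 0..9 range, 52 + ord('3') − ord('0') = 55
'c': a..z range, 26 + ord('c') − ord('a') = 28
'x': a..z range, 26 + ord('x') − ord('a') = 49
'K': A..Z range, ord('K') − ord('A') = 10

Answer: 41 43 11 55 28 49 10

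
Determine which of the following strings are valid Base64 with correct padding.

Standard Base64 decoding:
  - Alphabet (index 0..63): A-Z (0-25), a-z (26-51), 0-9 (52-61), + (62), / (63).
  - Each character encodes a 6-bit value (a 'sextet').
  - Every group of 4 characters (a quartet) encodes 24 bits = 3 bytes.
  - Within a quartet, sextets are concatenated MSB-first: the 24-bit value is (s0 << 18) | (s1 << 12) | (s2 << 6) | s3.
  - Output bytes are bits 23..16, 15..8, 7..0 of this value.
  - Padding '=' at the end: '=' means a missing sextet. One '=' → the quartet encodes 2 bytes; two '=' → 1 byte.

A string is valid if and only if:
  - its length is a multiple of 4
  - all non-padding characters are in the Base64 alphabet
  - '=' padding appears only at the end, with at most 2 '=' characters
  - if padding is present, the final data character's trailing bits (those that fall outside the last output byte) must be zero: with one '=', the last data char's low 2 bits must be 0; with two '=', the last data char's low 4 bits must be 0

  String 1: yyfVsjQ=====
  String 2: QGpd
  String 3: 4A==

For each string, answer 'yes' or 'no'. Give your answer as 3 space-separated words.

Answer: no yes yes

Derivation:
String 1: 'yyfVsjQ=====' → invalid (5 pad chars (max 2))
String 2: 'QGpd' → valid
String 3: '4A==' → valid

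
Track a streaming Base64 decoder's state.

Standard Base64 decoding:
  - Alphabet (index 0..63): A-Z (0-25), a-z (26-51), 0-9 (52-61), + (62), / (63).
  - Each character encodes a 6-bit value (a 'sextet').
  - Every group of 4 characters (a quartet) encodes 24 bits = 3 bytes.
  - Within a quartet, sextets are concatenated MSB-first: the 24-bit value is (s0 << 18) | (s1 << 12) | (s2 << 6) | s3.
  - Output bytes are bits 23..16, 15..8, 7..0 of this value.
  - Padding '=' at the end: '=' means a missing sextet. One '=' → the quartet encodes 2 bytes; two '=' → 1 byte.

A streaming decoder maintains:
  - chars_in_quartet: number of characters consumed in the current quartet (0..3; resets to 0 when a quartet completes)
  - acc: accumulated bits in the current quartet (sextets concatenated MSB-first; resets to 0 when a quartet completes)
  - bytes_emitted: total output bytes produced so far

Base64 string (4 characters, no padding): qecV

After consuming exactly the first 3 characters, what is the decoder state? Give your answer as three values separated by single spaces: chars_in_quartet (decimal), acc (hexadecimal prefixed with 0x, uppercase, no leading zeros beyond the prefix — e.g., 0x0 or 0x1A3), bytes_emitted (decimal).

After char 0 ('q'=42): chars_in_quartet=1 acc=0x2A bytes_emitted=0
After char 1 ('e'=30): chars_in_quartet=2 acc=0xA9E bytes_emitted=0
After char 2 ('c'=28): chars_in_quartet=3 acc=0x2A79C bytes_emitted=0

Answer: 3 0x2A79C 0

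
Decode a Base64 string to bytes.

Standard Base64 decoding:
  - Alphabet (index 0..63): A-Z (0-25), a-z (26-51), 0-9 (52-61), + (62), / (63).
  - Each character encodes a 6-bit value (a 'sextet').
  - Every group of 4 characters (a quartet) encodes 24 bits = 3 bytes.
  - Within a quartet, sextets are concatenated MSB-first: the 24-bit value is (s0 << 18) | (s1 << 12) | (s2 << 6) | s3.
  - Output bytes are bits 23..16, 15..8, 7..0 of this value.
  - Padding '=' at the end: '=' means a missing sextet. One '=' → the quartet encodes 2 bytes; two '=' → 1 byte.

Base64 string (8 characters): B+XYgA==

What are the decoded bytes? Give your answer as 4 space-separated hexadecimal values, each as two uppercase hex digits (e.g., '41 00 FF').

After char 0 ('B'=1): chars_in_quartet=1 acc=0x1 bytes_emitted=0
After char 1 ('+'=62): chars_in_quartet=2 acc=0x7E bytes_emitted=0
After char 2 ('X'=23): chars_in_quartet=3 acc=0x1F97 bytes_emitted=0
After char 3 ('Y'=24): chars_in_quartet=4 acc=0x7E5D8 -> emit 07 E5 D8, reset; bytes_emitted=3
After char 4 ('g'=32): chars_in_quartet=1 acc=0x20 bytes_emitted=3
After char 5 ('A'=0): chars_in_quartet=2 acc=0x800 bytes_emitted=3
Padding '==': partial quartet acc=0x800 -> emit 80; bytes_emitted=4

Answer: 07 E5 D8 80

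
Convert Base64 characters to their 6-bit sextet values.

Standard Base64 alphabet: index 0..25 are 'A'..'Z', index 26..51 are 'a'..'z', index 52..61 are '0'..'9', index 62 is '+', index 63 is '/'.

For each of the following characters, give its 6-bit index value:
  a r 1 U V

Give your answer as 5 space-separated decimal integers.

Answer: 26 43 53 20 21

Derivation:
'a': a..z range, 26 + ord('a') − ord('a') = 26
'r': a..z range, 26 + ord('r') − ord('a') = 43
'1': 0..9 range, 52 + ord('1') − ord('0') = 53
'U': A..Z range, ord('U') − ord('A') = 20
'V': A..Z range, ord('V') − ord('A') = 21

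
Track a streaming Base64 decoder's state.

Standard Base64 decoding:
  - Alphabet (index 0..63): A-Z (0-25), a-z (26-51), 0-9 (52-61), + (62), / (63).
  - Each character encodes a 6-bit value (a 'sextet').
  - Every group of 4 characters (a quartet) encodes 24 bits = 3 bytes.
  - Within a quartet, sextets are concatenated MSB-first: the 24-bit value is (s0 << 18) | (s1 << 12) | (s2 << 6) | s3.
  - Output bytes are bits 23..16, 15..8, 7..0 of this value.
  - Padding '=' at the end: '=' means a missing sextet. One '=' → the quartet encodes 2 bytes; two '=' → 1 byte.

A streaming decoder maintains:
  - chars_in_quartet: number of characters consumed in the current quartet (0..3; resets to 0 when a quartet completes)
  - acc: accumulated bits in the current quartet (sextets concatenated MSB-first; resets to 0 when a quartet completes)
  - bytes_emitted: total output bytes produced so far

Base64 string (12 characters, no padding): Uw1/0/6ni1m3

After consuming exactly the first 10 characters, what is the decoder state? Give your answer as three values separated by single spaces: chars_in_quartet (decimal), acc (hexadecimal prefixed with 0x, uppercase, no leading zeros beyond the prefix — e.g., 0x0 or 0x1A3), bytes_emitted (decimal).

After char 0 ('U'=20): chars_in_quartet=1 acc=0x14 bytes_emitted=0
After char 1 ('w'=48): chars_in_quartet=2 acc=0x530 bytes_emitted=0
After char 2 ('1'=53): chars_in_quartet=3 acc=0x14C35 bytes_emitted=0
After char 3 ('/'=63): chars_in_quartet=4 acc=0x530D7F -> emit 53 0D 7F, reset; bytes_emitted=3
After char 4 ('0'=52): chars_in_quartet=1 acc=0x34 bytes_emitted=3
After char 5 ('/'=63): chars_in_quartet=2 acc=0xD3F bytes_emitted=3
After char 6 ('6'=58): chars_in_quartet=3 acc=0x34FFA bytes_emitted=3
After char 7 ('n'=39): chars_in_quartet=4 acc=0xD3FEA7 -> emit D3 FE A7, reset; bytes_emitted=6
After char 8 ('i'=34): chars_in_quartet=1 acc=0x22 bytes_emitted=6
After char 9 ('1'=53): chars_in_quartet=2 acc=0x8B5 bytes_emitted=6

Answer: 2 0x8B5 6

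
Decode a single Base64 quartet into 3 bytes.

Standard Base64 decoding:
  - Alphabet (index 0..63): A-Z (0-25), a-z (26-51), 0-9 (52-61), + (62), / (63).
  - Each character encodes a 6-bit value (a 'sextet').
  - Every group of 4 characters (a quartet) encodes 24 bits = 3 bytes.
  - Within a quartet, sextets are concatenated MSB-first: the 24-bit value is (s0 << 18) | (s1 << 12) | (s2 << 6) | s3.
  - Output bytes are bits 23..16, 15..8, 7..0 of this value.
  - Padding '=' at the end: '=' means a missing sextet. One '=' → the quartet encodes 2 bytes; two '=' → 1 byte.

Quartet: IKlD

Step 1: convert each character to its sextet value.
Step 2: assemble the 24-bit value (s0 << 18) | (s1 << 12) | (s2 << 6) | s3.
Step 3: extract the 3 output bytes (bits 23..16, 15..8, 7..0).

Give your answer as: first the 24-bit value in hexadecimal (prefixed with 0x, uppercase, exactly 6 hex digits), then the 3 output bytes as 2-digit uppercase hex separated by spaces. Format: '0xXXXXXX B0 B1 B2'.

Answer: 0x20A943 20 A9 43

Derivation:
Sextets: I=8, K=10, l=37, D=3
24-bit: (8<<18) | (10<<12) | (37<<6) | 3
      = 0x200000 | 0x00A000 | 0x000940 | 0x000003
      = 0x20A943
Bytes: (v>>16)&0xFF=20, (v>>8)&0xFF=A9, v&0xFF=43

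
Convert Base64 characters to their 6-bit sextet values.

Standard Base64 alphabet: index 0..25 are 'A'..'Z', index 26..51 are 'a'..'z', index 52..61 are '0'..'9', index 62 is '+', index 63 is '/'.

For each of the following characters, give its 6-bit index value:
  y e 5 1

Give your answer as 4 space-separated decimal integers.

Answer: 50 30 57 53

Derivation:
'y': a..z range, 26 + ord('y') − ord('a') = 50
'e': a..z range, 26 + ord('e') − ord('a') = 30
'5': 0..9 range, 52 + ord('5') − ord('0') = 57
'1': 0..9 range, 52 + ord('1') − ord('0') = 53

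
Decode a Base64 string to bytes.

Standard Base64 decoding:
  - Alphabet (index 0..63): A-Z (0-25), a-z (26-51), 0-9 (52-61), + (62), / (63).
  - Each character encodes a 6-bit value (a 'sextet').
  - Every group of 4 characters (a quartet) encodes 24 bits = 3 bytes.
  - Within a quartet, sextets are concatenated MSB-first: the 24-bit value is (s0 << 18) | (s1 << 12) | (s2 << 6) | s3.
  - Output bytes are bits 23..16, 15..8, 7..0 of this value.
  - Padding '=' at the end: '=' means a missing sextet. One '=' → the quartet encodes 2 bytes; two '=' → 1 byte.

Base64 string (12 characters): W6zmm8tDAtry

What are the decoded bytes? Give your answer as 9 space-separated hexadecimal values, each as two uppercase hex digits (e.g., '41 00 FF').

After char 0 ('W'=22): chars_in_quartet=1 acc=0x16 bytes_emitted=0
After char 1 ('6'=58): chars_in_quartet=2 acc=0x5BA bytes_emitted=0
After char 2 ('z'=51): chars_in_quartet=3 acc=0x16EB3 bytes_emitted=0
After char 3 ('m'=38): chars_in_quartet=4 acc=0x5BACE6 -> emit 5B AC E6, reset; bytes_emitted=3
After char 4 ('m'=38): chars_in_quartet=1 acc=0x26 bytes_emitted=3
After char 5 ('8'=60): chars_in_quartet=2 acc=0x9BC bytes_emitted=3
After char 6 ('t'=45): chars_in_quartet=3 acc=0x26F2D bytes_emitted=3
After char 7 ('D'=3): chars_in_quartet=4 acc=0x9BCB43 -> emit 9B CB 43, reset; bytes_emitted=6
After char 8 ('A'=0): chars_in_quartet=1 acc=0x0 bytes_emitted=6
After char 9 ('t'=45): chars_in_quartet=2 acc=0x2D bytes_emitted=6
After char 10 ('r'=43): chars_in_quartet=3 acc=0xB6B bytes_emitted=6
After char 11 ('y'=50): chars_in_quartet=4 acc=0x2DAF2 -> emit 02 DA F2, reset; bytes_emitted=9

Answer: 5B AC E6 9B CB 43 02 DA F2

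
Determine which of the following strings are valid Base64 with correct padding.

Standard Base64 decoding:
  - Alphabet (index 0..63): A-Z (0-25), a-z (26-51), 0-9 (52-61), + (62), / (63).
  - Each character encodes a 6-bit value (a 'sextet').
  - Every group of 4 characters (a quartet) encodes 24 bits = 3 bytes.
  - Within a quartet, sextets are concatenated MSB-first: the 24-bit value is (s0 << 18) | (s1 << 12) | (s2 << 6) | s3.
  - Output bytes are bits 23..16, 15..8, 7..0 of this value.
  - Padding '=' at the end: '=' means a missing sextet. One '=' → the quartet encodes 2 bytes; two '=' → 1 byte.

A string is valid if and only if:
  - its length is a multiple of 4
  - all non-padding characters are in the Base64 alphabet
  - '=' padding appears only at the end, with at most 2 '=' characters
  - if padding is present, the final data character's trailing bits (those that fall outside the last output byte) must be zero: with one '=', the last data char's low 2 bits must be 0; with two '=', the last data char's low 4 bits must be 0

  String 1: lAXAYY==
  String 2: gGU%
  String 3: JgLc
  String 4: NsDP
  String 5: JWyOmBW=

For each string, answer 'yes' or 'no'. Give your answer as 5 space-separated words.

Answer: no no yes yes no

Derivation:
String 1: 'lAXAYY==' → invalid (bad trailing bits)
String 2: 'gGU%' → invalid (bad char(s): ['%'])
String 3: 'JgLc' → valid
String 4: 'NsDP' → valid
String 5: 'JWyOmBW=' → invalid (bad trailing bits)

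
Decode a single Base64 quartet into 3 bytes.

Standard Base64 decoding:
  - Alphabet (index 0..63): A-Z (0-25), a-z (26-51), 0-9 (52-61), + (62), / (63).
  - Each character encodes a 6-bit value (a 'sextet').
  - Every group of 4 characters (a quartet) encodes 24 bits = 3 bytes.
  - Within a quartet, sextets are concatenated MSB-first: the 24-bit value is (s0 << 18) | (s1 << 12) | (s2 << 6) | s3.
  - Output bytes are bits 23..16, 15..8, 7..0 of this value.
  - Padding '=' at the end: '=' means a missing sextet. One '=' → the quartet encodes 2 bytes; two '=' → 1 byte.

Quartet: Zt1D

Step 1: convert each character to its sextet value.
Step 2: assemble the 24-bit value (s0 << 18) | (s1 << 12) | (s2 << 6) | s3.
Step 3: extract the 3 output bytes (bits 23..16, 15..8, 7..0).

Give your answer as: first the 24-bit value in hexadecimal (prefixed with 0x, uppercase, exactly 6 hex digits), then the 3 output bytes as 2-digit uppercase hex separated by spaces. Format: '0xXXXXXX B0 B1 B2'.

Sextets: Z=25, t=45, 1=53, D=3
24-bit: (25<<18) | (45<<12) | (53<<6) | 3
      = 0x640000 | 0x02D000 | 0x000D40 | 0x000003
      = 0x66DD43
Bytes: (v>>16)&0xFF=66, (v>>8)&0xFF=DD, v&0xFF=43

Answer: 0x66DD43 66 DD 43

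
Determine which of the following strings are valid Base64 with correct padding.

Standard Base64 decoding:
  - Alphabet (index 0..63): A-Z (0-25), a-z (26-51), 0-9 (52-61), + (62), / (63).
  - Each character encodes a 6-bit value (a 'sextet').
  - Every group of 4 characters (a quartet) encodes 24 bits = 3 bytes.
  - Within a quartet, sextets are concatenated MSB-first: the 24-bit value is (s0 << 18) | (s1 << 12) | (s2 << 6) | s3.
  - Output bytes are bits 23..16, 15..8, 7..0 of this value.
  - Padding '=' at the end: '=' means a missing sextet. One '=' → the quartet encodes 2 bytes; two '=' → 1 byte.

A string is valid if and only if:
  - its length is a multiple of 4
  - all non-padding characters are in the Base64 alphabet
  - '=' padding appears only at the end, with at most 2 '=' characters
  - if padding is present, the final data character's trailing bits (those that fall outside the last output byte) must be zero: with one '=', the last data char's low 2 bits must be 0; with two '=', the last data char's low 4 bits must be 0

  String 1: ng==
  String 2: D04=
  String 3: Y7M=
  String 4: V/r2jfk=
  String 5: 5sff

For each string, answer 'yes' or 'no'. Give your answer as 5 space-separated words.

String 1: 'ng==' → valid
String 2: 'D04=' → valid
String 3: 'Y7M=' → valid
String 4: 'V/r2jfk=' → valid
String 5: '5sff' → valid

Answer: yes yes yes yes yes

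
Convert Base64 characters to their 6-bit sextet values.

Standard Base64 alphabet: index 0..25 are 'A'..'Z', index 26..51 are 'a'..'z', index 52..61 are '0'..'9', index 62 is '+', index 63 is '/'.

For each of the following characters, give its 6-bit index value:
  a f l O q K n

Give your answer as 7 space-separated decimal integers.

Answer: 26 31 37 14 42 10 39

Derivation:
'a': a..z range, 26 + ord('a') − ord('a') = 26
'f': a..z range, 26 + ord('f') − ord('a') = 31
'l': a..z range, 26 + ord('l') − ord('a') = 37
'O': A..Z range, ord('O') − ord('A') = 14
'q': a..z range, 26 + ord('q') − ord('a') = 42
'K': A..Z range, ord('K') − ord('A') = 10
'n': a..z range, 26 + ord('n') − ord('a') = 39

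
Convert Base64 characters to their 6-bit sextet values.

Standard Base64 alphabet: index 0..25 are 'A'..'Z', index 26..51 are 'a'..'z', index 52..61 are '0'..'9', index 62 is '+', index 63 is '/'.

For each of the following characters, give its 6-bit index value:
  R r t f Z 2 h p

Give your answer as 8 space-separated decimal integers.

'R': A..Z range, ord('R') − ord('A') = 17
'r': a..z range, 26 + ord('r') − ord('a') = 43
't': a..z range, 26 + ord('t') − ord('a') = 45
'f': a..z range, 26 + ord('f') − ord('a') = 31
'Z': A..Z range, ord('Z') − ord('A') = 25
'2': 0..9 range, 52 + ord('2') − ord('0') = 54
'h': a..z range, 26 + ord('h') − ord('a') = 33
'p': a..z range, 26 + ord('p') − ord('a') = 41

Answer: 17 43 45 31 25 54 33 41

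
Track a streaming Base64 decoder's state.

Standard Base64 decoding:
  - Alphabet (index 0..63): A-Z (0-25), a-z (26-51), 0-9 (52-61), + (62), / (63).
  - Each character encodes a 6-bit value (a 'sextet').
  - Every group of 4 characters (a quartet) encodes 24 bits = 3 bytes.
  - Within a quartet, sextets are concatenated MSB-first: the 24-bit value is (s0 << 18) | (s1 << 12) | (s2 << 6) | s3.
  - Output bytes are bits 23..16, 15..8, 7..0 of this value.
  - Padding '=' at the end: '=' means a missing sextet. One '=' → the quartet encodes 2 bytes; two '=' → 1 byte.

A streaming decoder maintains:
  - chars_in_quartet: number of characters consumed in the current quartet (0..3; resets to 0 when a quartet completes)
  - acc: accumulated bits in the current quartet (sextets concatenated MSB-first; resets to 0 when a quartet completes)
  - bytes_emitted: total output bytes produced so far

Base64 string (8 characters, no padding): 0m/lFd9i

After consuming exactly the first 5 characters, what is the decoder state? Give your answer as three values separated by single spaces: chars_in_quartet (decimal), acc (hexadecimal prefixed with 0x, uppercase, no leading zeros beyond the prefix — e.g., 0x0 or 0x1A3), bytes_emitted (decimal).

Answer: 1 0x5 3

Derivation:
After char 0 ('0'=52): chars_in_quartet=1 acc=0x34 bytes_emitted=0
After char 1 ('m'=38): chars_in_quartet=2 acc=0xD26 bytes_emitted=0
After char 2 ('/'=63): chars_in_quartet=3 acc=0x349BF bytes_emitted=0
After char 3 ('l'=37): chars_in_quartet=4 acc=0xD26FE5 -> emit D2 6F E5, reset; bytes_emitted=3
After char 4 ('F'=5): chars_in_quartet=1 acc=0x5 bytes_emitted=3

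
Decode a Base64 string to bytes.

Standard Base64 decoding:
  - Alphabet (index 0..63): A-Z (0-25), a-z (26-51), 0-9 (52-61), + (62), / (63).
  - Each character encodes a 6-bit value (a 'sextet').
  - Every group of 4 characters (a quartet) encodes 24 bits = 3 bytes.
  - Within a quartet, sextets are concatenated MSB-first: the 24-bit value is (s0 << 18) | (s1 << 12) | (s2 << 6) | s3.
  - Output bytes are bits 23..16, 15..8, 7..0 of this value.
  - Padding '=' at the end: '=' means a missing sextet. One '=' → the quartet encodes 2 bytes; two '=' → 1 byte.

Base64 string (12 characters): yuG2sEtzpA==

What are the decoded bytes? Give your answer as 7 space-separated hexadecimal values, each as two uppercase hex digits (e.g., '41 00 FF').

Answer: CA E1 B6 B0 4B 73 A4

Derivation:
After char 0 ('y'=50): chars_in_quartet=1 acc=0x32 bytes_emitted=0
After char 1 ('u'=46): chars_in_quartet=2 acc=0xCAE bytes_emitted=0
After char 2 ('G'=6): chars_in_quartet=3 acc=0x32B86 bytes_emitted=0
After char 3 ('2'=54): chars_in_quartet=4 acc=0xCAE1B6 -> emit CA E1 B6, reset; bytes_emitted=3
After char 4 ('s'=44): chars_in_quartet=1 acc=0x2C bytes_emitted=3
After char 5 ('E'=4): chars_in_quartet=2 acc=0xB04 bytes_emitted=3
After char 6 ('t'=45): chars_in_quartet=3 acc=0x2C12D bytes_emitted=3
After char 7 ('z'=51): chars_in_quartet=4 acc=0xB04B73 -> emit B0 4B 73, reset; bytes_emitted=6
After char 8 ('p'=41): chars_in_quartet=1 acc=0x29 bytes_emitted=6
After char 9 ('A'=0): chars_in_quartet=2 acc=0xA40 bytes_emitted=6
Padding '==': partial quartet acc=0xA40 -> emit A4; bytes_emitted=7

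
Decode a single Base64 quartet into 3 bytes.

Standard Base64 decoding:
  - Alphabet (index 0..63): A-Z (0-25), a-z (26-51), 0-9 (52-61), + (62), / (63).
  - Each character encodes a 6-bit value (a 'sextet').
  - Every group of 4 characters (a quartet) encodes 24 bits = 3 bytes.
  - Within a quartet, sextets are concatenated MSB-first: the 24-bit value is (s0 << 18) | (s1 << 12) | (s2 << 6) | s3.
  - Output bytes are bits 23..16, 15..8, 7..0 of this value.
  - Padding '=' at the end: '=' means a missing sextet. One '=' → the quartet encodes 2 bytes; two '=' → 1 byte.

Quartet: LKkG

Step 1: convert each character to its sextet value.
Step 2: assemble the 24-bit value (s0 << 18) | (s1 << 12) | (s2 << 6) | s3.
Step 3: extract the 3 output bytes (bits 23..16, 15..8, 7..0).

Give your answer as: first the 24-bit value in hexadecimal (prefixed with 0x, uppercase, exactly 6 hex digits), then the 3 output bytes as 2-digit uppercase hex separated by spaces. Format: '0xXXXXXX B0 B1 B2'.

Sextets: L=11, K=10, k=36, G=6
24-bit: (11<<18) | (10<<12) | (36<<6) | 6
      = 0x2C0000 | 0x00A000 | 0x000900 | 0x000006
      = 0x2CA906
Bytes: (v>>16)&0xFF=2C, (v>>8)&0xFF=A9, v&0xFF=06

Answer: 0x2CA906 2C A9 06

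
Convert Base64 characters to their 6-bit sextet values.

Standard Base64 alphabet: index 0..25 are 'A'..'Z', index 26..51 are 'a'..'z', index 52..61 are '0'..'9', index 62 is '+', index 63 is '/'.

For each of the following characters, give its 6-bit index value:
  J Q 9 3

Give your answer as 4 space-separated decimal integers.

Answer: 9 16 61 55

Derivation:
'J': A..Z range, ord('J') − ord('A') = 9
'Q': A..Z range, ord('Q') − ord('A') = 16
'9': 0..9 range, 52 + ord('9') − ord('0') = 61
'3': 0..9 range, 52 + ord('3') − ord('0') = 55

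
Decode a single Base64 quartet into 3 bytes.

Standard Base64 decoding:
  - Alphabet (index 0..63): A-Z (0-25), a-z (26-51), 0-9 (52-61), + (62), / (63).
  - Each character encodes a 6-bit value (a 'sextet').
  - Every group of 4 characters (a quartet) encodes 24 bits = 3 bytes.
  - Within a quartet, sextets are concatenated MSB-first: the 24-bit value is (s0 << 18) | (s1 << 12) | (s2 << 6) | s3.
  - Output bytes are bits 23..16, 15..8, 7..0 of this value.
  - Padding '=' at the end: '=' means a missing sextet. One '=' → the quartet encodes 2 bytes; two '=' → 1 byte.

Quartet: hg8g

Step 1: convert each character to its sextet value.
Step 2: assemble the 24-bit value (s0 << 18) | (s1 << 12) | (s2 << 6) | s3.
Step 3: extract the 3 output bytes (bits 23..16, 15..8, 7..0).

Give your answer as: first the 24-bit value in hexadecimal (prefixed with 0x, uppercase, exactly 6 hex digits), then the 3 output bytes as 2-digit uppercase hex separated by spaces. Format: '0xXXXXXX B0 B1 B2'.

Answer: 0x860F20 86 0F 20

Derivation:
Sextets: h=33, g=32, 8=60, g=32
24-bit: (33<<18) | (32<<12) | (60<<6) | 32
      = 0x840000 | 0x020000 | 0x000F00 | 0x000020
      = 0x860F20
Bytes: (v>>16)&0xFF=86, (v>>8)&0xFF=0F, v&0xFF=20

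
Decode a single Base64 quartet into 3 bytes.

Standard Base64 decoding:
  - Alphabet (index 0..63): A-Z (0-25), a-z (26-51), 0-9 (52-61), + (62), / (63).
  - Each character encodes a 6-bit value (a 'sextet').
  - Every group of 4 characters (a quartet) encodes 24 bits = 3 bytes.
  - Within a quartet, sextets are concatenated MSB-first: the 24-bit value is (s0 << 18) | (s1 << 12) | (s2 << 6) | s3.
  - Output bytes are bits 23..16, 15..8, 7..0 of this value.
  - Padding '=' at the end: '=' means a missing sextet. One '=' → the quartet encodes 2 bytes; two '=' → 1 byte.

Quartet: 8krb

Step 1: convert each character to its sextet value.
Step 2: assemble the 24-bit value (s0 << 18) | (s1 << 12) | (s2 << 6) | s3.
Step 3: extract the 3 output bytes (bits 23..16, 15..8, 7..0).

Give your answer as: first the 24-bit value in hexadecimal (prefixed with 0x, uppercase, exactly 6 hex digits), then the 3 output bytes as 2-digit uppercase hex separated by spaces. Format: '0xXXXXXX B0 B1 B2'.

Answer: 0xF24ADB F2 4A DB

Derivation:
Sextets: 8=60, k=36, r=43, b=27
24-bit: (60<<18) | (36<<12) | (43<<6) | 27
      = 0xF00000 | 0x024000 | 0x000AC0 | 0x00001B
      = 0xF24ADB
Bytes: (v>>16)&0xFF=F2, (v>>8)&0xFF=4A, v&0xFF=DB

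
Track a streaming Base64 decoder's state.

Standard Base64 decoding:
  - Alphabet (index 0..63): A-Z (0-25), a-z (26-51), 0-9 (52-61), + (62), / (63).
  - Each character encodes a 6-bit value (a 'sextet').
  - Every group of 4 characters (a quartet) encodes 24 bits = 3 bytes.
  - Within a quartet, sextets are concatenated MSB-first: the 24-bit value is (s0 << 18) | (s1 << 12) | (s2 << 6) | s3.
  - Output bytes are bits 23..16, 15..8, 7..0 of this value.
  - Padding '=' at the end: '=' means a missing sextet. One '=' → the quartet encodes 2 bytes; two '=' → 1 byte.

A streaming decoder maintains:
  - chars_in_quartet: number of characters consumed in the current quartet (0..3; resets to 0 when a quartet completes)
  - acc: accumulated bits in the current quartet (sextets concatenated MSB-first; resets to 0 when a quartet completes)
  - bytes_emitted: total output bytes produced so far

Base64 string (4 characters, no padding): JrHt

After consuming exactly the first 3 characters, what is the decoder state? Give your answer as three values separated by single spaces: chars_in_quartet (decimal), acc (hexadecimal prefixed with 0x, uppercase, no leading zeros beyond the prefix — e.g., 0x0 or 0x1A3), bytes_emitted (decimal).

After char 0 ('J'=9): chars_in_quartet=1 acc=0x9 bytes_emitted=0
After char 1 ('r'=43): chars_in_quartet=2 acc=0x26B bytes_emitted=0
After char 2 ('H'=7): chars_in_quartet=3 acc=0x9AC7 bytes_emitted=0

Answer: 3 0x9AC7 0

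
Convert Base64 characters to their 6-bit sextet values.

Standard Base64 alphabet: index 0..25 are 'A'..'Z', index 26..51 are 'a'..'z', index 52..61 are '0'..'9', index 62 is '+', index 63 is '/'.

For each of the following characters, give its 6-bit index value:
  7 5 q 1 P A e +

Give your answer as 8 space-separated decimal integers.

Answer: 59 57 42 53 15 0 30 62

Derivation:
'7': 0..9 range, 52 + ord('7') − ord('0') = 59
'5': 0..9 range, 52 + ord('5') − ord('0') = 57
'q': a..z range, 26 + ord('q') − ord('a') = 42
'1': 0..9 range, 52 + ord('1') − ord('0') = 53
'P': A..Z range, ord('P') − ord('A') = 15
'A': A..Z range, ord('A') − ord('A') = 0
'e': a..z range, 26 + ord('e') − ord('a') = 30
'+': index 62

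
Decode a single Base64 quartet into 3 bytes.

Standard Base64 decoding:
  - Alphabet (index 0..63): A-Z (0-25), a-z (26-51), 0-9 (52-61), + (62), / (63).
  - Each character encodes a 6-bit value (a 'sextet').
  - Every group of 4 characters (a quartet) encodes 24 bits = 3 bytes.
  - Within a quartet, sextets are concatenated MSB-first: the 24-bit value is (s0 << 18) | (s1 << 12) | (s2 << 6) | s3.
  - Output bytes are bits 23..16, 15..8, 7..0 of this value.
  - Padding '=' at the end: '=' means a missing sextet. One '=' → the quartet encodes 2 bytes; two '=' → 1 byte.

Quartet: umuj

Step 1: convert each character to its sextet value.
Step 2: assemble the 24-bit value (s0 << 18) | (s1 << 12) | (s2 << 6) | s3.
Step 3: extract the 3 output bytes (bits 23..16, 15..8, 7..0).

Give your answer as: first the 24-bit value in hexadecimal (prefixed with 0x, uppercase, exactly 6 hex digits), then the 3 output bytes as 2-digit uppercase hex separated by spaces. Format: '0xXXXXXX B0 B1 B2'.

Sextets: u=46, m=38, u=46, j=35
24-bit: (46<<18) | (38<<12) | (46<<6) | 35
      = 0xB80000 | 0x026000 | 0x000B80 | 0x000023
      = 0xBA6BA3
Bytes: (v>>16)&0xFF=BA, (v>>8)&0xFF=6B, v&0xFF=A3

Answer: 0xBA6BA3 BA 6B A3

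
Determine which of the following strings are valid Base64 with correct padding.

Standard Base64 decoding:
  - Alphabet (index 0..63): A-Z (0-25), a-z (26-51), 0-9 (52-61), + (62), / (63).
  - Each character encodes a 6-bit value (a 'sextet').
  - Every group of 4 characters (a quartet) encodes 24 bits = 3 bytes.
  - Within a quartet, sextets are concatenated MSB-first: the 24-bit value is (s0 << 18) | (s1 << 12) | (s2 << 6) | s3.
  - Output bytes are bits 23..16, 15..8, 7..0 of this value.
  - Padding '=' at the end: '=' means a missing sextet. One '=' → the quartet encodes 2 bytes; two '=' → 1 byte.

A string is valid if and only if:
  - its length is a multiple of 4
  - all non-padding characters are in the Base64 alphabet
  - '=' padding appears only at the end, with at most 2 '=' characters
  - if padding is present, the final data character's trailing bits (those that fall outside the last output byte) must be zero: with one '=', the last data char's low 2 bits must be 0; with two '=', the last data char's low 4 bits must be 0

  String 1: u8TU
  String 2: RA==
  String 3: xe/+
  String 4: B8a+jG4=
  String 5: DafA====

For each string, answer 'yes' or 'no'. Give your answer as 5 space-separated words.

Answer: yes yes yes yes no

Derivation:
String 1: 'u8TU' → valid
String 2: 'RA==' → valid
String 3: 'xe/+' → valid
String 4: 'B8a+jG4=' → valid
String 5: 'DafA====' → invalid (4 pad chars (max 2))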